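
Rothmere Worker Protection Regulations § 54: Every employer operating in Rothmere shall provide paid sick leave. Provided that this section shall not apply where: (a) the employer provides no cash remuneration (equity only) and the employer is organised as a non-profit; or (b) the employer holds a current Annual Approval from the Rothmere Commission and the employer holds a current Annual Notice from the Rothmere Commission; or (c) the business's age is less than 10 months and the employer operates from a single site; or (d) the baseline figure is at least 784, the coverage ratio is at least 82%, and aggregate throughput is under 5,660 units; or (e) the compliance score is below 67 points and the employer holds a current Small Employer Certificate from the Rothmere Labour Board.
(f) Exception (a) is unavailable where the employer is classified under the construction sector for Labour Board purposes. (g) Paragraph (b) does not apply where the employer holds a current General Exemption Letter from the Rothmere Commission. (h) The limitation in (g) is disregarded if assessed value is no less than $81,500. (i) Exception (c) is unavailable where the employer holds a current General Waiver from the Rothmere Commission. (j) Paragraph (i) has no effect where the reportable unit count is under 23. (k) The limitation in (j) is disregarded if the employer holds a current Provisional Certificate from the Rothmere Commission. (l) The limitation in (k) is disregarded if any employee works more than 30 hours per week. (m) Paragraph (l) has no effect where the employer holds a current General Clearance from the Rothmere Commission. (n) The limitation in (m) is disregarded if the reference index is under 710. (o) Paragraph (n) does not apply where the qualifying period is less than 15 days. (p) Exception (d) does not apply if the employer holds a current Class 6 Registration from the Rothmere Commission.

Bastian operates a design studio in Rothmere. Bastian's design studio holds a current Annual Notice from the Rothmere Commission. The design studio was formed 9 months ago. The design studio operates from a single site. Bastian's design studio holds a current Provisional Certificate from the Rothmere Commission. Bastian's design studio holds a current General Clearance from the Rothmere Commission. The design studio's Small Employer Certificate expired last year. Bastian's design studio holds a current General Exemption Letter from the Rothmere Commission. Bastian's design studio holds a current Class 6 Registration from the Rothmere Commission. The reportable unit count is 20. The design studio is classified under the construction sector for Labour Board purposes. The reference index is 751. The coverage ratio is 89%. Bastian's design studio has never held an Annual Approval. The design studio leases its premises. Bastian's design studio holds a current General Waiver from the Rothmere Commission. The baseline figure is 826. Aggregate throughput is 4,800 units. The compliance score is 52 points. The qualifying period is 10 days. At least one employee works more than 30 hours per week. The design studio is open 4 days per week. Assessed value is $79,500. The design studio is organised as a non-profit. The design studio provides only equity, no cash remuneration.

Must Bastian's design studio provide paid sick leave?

Exception (a): remuneration is equity-only; the employer is a non-profit — every condition holds. But: (f) operates against (a): the design studio is classified under the construction sector. (a) is therefore removed.
Exception (b) fails — the Annual Approval is not current.
Exception (c): the business's age is 9 months, less than the 10 months limit; the employer operates from a single site — every condition holds. Turning to paragraphs (i)–(o): (i) is triggered — a current General Waiver is held. (j) is engaged (the reportable unit count is 20, under the 23 limit), but is displaced by (k): (k) operates against (j): a current Provisional Certificate is held. (l) would limit (k) — at least one employee exceeds 30 hours/week — but (m) sets (l) aside: (m) operates against (l): a current General Clearance is held. (n), which would lift (m), does not operate here — the reference index is 751, not under 710. Exception (c) does not apply.
Exception (d): the baseline figure is 826, meeting the 784 threshold; the coverage ratio is 89%, meeting the 82% threshold; aggregate throughput is 4,800 units, under the 5,660 units limit — every condition holds. But: (p) applies — a current Class 6 Registration is held. So (d) is unavailable.
Exception (e) does not apply: the Small Employer Certificate has expired.
No exception applies. The general rule governs.

Yes — Bastian's design studio must provide paid sick leave.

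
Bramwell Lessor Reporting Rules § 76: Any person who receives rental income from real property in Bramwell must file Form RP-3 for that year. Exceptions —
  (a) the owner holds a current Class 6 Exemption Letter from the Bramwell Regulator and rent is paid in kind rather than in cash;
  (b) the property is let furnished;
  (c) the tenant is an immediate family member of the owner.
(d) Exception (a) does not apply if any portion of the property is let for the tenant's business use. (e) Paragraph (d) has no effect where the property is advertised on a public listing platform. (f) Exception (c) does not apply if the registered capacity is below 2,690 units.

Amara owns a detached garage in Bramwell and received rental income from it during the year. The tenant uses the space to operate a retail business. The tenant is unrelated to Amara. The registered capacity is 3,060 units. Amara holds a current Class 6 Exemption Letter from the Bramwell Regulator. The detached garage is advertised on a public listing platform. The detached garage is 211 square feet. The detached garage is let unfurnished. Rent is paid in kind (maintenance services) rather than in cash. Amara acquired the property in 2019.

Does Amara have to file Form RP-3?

No — exception (a) applies; Amara is not required to file Form RP-3.

Exception (a)'s conditions are all satisfied: a current Class 6 Exemption Letter is held; rent is paid in kind. As to paragraphs (d)–(e): (d) applies (the space is let for business use), but yields to (e): (e) operates against (d): the property is publicly advertised. (a) remains available.
Exception (b) fails — the property is let unfurnished.
Exception (c) does not apply: the tenant is unrelated to the owner.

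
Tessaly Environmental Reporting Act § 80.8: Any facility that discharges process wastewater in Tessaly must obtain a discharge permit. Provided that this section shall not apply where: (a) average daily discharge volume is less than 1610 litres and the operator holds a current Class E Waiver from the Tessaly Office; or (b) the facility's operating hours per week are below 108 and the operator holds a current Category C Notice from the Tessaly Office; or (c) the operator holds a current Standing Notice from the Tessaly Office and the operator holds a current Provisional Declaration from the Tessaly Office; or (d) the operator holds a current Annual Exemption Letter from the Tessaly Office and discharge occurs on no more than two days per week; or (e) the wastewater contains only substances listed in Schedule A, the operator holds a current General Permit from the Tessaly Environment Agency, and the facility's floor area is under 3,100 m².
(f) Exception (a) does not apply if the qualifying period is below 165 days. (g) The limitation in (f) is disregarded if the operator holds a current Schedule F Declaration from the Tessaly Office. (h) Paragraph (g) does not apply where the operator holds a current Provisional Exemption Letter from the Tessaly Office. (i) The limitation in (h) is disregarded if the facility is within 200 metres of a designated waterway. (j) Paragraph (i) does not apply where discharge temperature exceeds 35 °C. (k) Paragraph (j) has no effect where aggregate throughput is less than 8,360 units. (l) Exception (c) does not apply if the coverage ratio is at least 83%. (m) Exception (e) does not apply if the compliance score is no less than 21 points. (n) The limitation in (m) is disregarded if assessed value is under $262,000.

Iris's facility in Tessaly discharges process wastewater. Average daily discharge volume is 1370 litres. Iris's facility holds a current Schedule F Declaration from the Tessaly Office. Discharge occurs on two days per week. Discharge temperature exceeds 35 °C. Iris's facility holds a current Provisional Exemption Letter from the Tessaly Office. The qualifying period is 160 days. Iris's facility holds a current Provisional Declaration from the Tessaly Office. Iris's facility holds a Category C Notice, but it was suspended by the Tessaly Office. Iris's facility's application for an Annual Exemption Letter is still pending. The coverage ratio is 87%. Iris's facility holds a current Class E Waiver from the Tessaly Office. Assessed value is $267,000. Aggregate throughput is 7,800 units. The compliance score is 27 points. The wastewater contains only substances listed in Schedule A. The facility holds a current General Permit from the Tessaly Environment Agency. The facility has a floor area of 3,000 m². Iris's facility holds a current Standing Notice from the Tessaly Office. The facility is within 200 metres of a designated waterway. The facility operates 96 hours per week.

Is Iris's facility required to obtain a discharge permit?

Exception (a)'s conditions are all satisfied: average daily discharge volume is 1370 litres, less than the 1610 litres limit; a current Class E Waiver is held. Applying paragraphs (f)–(k): (f) operates (the qualifying period is 160 days, below the 165 days limit), but is itself disapplied by (g): (g) operates against (f): a current Schedule F Declaration is held. (h) operates (a current Provisional Exemption Letter is held), but is itself disapplied by (i): (i) operates against (h): the facility is within 200 m of a designated waterway. (j) applies (discharge temperature exceeds 35 °C), but is set aside by (k): (k) is triggered — aggregate throughput is 7,800 units, less than the 8,360 units limit. Exception (a) stands.
Exception (b) requires that the operator holds a current Category C Notice from the Tessaly Office; but no current Category C Notice is held, so (b) is unavailable.
Exception (c): a current Standing Notice is held; a current Provisional Declaration is held — every condition holds. But: (l) applies — the coverage ratio is 87%, meeting the 83% threshold. So (c) is unavailable.
Exception (d) fails — the Annual Exemption Letter is not current.
Exception (e)'s conditions are all satisfied: the wastewater is Schedule-A-only; a current General Permit is held; the facility's floor area is 3,000 m², under the 3,100 m² limit. However, paragraphs (m)–(n) must be considered: (m) operates against (e): the compliance score is 27 points, meeting the 21 points threshold. (n), which would lift (m), is not triggered — assessed value is $267,000, not under $262,000. Exception (e) does not apply.

No — exception (a) applies; Iris's facility is not required to obtain a discharge permit.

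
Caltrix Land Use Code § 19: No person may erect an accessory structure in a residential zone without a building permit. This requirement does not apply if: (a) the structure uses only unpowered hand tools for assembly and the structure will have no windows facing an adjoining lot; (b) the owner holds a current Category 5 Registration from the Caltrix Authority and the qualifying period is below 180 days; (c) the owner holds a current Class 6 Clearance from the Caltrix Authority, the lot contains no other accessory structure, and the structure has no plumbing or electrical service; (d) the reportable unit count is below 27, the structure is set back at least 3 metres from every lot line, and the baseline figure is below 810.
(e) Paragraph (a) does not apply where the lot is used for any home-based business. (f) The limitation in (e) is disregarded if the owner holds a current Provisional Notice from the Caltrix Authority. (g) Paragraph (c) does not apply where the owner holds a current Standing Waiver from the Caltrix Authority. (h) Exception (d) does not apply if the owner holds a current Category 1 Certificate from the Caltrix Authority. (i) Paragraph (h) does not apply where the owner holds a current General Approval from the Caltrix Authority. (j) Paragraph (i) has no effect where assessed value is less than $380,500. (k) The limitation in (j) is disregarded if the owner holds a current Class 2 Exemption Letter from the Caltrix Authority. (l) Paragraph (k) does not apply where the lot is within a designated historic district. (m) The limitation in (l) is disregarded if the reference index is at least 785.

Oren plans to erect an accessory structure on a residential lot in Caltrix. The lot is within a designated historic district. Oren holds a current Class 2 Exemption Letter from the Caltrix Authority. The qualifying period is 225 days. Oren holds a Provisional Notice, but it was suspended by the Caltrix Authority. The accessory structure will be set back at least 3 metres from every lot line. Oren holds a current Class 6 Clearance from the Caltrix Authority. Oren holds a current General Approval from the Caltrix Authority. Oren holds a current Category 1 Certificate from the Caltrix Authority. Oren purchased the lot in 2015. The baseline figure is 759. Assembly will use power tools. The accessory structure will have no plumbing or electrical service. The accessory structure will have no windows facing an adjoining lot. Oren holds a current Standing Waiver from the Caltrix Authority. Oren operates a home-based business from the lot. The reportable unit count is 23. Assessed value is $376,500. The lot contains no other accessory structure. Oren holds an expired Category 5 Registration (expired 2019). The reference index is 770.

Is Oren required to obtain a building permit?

Exception (a) requires that the structure uses only unpowered hand tools for assembly; but assembly uses power tools, so (a) is unavailable.
Exception (b) requires that the owner holds a current Category 5 Registration from the Caltrix Authority; but the Category 5 Registration is not current, so (b) is unavailable.
Exception (c)'s conditions are all satisfied: a current Class 6 Clearance is held; the lot has no other accessory structure; there is no plumbing or electrical service. Turning to paragraph (g): (g) is engaged — a current Standing Waiver is held. So (c) is unavailable.
Exception (d)'s conditions are all satisfied: the reportable unit count is 23, below the 27 limit; the setback is at least 3 m on every side; the baseline figure is 759, below the 810 limit. However, paragraphs (h)–(m) must be considered: (h) operates — a current Category 1 Certificate is held. (i) is engaged (a current General Approval is held), but is itself disapplied by (j): (j) operates — assessed value is $376,500, less than the $380,500 limit. (k) operates (a current Class 2 Exemption Letter is held), but is overridden by (l): (l) applies — the lot is in a historic district. (m), which would lift (l), does not operate here — the reference index is 770, short of 785. (d) is therefore removed.
Every exception is unavailable, so the rule governs.

Yes — Oren must obtain a building permit.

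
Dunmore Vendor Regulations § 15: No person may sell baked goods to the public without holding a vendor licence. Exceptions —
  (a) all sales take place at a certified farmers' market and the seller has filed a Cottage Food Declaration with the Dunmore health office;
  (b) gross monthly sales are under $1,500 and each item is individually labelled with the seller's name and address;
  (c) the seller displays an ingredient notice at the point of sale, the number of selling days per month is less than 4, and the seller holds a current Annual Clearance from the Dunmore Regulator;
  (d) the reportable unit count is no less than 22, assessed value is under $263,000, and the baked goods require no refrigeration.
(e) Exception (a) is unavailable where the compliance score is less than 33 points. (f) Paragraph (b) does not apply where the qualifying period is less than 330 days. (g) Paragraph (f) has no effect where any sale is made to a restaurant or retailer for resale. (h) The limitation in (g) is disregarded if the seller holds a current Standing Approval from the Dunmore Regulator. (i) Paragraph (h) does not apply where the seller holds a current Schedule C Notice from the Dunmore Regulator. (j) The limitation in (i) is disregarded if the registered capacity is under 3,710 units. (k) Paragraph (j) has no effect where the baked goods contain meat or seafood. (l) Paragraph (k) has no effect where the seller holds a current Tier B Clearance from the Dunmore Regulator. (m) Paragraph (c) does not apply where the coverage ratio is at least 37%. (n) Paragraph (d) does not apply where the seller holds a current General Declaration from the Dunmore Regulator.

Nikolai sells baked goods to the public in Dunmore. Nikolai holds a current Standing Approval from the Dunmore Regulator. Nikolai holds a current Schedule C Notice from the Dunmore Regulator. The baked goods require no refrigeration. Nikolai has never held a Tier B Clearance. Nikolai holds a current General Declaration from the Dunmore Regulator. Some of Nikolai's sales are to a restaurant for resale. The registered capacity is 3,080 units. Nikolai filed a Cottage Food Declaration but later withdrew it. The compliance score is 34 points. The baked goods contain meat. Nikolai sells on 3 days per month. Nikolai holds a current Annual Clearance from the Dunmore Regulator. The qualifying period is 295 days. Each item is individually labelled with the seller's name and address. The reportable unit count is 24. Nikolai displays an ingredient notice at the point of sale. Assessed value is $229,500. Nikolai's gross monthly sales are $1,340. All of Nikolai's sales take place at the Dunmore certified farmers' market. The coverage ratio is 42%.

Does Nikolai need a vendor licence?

No — exception (b) applies; Nikolai is not required to hold a vendor licence.

Exception (a) does not apply: the Cottage Food Declaration was withdrawn.
Exception (b) is satisfied on its face — gross monthly sales are $1,340, under the $1,500 limit; items are individually labelled. As to paragraphs (f)–(l): (f) would limit (b) — the qualifying period is 295 days, less than the 330 days limit — but (g) sets (f) aside: (g) applies — some sales are to a restaurant for resale. (h) would limit (g) — a current Standing Approval is held — but (i) sets (h) aside: (i) operates against (h): a current Schedule C Notice is held. (j) operates (the registered capacity is 3,080 units, under the 3,710 units limit), but is set aside by (k): (k) operates — the baked goods contain meat. (l), which would lift (k), is inapplicable — no current Tier B Clearance is held. So (b) applies.
Exception (c): an ingredient notice is displayed; the number of selling days per month is 3, less than the 4 limit; a current Annual Clearance is held — every condition holds. Turning to paragraph (m): (m) applies — the coverage ratio is 42%, meeting the 37% threshold. (c) is therefore removed.
Exception (d): the reportable unit count is 24, meeting the 22 threshold; assessed value is $229,500, under the $263,000 limit; the baked goods are shelf-stable — every condition holds. But applying paragraph (n): (n) operates against (d): a current General Declaration is held. (d) is therefore removed.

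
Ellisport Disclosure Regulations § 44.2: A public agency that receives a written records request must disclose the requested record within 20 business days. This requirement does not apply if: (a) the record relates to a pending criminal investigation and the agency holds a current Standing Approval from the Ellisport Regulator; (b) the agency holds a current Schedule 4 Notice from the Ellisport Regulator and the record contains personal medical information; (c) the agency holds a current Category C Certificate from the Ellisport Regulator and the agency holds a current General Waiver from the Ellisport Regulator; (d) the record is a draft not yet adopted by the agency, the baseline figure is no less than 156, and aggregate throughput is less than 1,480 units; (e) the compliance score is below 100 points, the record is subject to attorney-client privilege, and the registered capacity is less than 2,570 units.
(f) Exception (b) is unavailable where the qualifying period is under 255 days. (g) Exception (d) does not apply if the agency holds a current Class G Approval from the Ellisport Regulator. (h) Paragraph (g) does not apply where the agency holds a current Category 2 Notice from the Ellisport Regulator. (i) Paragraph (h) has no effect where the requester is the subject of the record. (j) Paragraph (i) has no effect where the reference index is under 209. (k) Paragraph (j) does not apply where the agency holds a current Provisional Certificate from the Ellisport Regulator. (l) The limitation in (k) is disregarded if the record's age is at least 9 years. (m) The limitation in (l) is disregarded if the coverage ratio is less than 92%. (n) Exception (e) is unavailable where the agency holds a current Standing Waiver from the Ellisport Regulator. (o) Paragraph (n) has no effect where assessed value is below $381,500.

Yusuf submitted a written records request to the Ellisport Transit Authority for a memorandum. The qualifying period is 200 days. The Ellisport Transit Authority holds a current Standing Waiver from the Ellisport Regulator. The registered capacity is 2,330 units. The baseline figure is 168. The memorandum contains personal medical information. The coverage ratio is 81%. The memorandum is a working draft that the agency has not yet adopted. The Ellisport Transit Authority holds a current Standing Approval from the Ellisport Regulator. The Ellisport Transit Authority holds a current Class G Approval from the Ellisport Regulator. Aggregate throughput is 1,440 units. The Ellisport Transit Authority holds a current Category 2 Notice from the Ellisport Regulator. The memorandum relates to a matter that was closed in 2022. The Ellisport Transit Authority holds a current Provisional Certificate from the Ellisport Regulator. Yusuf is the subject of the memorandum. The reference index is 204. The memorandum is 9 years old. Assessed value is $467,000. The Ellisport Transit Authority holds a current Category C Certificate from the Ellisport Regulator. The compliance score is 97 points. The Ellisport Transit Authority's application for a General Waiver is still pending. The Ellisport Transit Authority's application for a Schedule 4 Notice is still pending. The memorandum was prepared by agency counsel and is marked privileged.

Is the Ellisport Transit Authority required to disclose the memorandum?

Yes — the Ellisport Transit Authority must disclose the memorandum.

Exception (a) requires that the record relates to a pending criminal investigation; but the memorandum relates to a closed matter, so (a) is unavailable.
Exception (b) does not apply: there is no Schedule 4 Notice in force.
Exception (c) requires that the agency holds a current General Waiver from the Ellisport Regulator; but no current General Waiver is held, so (c) is unavailable.
Exception (d)'s conditions are all satisfied: the memorandum is an unadopted draft; the baseline figure is 168, meeting the 156 threshold; aggregate throughput is 1,440 units, less than the 1,480 units limit. Turning to paragraphs (g)–(m): (g) is engaged — a current Class G Approval is held. (h) is engaged (a current Category 2 Notice is held), but is set aside by (i): (i) operates against (h): Yusuf is the subject of the memorandum. (j) would limit (i) — the reference index is 204, under the 209 limit — but (k) sets (j) aside: (k) applies — a current Provisional Certificate is held. (l) applies (the record's age is 9 years, meeting the 9 years threshold), but is itself disapplied by (m): (m) applies — the coverage ratio is 81%, less than the 92% limit. (d) is therefore removed.
Exception (e): the compliance score is 97 points, below the 100 points limit; the memorandum is privileged; the registered capacity is 2,330 units, less than the 2,570 units limit — every condition holds. But: (n) applies — a current Standing Waiver is held. (o), which would lift (n), is inapplicable — assessed value is $467,000, not below $381,500. (e) is therefore removed.
No exception is made out. the Ellisport Transit Authority falls within the general rule.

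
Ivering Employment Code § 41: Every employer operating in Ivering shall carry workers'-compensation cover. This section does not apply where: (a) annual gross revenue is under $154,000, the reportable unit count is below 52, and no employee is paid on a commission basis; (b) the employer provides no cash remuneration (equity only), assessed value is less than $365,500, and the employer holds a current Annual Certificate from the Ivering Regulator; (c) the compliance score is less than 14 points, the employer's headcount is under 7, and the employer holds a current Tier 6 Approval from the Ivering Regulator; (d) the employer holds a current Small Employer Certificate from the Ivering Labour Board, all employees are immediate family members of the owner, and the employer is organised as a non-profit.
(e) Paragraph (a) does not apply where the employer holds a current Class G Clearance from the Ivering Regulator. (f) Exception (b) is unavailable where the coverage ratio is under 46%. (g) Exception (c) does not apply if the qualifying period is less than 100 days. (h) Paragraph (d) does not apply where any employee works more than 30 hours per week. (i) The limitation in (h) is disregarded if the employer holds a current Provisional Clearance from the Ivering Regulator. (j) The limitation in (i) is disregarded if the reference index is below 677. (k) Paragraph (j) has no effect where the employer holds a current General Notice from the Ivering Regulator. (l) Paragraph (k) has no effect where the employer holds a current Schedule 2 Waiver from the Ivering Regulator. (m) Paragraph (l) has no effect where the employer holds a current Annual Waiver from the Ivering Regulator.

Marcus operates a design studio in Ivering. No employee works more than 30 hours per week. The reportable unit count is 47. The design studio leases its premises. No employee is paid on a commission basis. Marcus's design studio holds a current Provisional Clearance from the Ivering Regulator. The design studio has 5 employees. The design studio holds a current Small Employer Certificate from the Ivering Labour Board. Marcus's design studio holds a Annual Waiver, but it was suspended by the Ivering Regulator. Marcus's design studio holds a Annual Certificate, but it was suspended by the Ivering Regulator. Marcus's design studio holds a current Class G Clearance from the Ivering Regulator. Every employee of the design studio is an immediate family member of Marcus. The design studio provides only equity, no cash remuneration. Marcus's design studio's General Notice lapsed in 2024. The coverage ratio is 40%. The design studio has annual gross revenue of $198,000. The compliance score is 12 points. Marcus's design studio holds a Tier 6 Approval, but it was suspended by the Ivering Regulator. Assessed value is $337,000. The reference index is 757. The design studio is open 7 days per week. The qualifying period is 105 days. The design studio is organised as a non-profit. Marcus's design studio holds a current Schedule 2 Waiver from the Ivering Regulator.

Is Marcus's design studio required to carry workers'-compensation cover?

Exception (a) does not apply: annual gross revenue is $198,000, not under $154,000.
Exception (b) does not apply: no current Annual Certificate is held.
Exception (c) does not apply: there is no Tier 6 Approval in force.
Exception (d)'s conditions are all satisfied: a current Small Employer Certificate is held; every employee is an immediate family member; the employer is a non-profit. Considering the limiting provisions: (h) is inapplicable — no employee exceeds 30 hours/week. Exception (d) stands.

No — exception (d) applies; Marcus's design studio is not required to carry workers'-compensation cover.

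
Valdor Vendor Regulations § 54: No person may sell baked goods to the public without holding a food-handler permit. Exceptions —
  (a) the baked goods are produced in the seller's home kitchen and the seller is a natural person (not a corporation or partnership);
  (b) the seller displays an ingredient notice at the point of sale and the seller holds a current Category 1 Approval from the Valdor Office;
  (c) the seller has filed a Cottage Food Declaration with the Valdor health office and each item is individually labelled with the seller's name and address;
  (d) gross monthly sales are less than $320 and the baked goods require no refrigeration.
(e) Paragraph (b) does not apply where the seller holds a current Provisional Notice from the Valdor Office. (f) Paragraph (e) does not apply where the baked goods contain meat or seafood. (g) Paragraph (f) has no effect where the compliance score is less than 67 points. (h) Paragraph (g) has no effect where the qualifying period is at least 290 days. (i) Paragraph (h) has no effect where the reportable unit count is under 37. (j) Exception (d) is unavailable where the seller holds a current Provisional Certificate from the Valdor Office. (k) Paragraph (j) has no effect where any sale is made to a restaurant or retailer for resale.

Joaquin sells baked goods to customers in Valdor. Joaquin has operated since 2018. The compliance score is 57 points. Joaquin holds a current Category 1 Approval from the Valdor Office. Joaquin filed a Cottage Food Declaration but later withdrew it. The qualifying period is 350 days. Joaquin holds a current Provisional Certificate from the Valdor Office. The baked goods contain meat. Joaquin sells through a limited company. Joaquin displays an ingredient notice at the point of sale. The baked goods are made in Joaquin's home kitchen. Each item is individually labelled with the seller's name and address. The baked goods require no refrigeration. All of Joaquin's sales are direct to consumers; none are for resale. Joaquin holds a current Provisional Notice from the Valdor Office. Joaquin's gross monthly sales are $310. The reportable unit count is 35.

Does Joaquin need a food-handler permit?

Exception (a) requires that the seller is a natural person (not a corporation or partnership); but the seller operates through a limited company, so (a) is unavailable.
All of (b)'s requirements are met (an ingredient notice is displayed; a current Category 1 Approval is held). Turning to paragraphs (e)–(i): (e) operates — a current Provisional Notice is held. (f) is triggered (the baked goods contain meat), but yields to (g): (g) is triggered — the compliance score is 57 points, less than the 67 points limit. (h) operates (the qualifying period is 350 days, meeting the 290 days threshold), but is itself disapplied by (i): (i) operates against (h): the reportable unit count is 35, under the 37 limit. (b) is therefore removed.
Exception (c) fails — the Cottage Food Declaration was withdrawn.
All of (d)'s requirements are met (gross monthly sales are $310, less than the $320 limit; the baked goods are shelf-stable). Turning to paragraphs (j)–(k): (j) operates against (d): a current Provisional Certificate is held. (k), which would lift (j), is not engaged — no sales are for resale. Exception (d) does not apply.
No exception is made out. Joaquin falls within the general rule.

Yes — Joaquin must hold a food-handler permit.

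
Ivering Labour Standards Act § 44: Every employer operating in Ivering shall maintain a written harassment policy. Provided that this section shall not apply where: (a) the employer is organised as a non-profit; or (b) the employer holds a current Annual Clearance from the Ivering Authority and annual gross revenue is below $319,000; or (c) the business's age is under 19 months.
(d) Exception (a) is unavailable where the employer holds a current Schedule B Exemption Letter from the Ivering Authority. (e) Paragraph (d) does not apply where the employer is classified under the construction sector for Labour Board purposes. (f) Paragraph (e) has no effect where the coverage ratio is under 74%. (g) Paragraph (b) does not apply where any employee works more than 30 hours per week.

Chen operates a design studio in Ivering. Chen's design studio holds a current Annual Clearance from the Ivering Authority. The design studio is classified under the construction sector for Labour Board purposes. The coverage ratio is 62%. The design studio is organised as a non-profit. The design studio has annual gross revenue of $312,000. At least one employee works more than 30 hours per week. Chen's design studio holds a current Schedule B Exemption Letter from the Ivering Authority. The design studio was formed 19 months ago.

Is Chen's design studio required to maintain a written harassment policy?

Yes — Chen's design studio must maintain a written harassment policy.

Exception (a)'s conditions are all satisfied: the employer is a non-profit. But: (d) operates against (a): a current Schedule B Exemption Letter is held. (e) would limit (d) — the design studio is classified under the construction sector — but (f) sets (e) aside: (f) operates — the coverage ratio is 62%, under the 74% limit. Exception (a) does not apply.
Exception (b) is satisfied on its face — a current Annual Clearance is held; annual gross revenue is $312,000, below the $319,000 limit. But applying paragraph (g): (g) operates against (b): at least one employee exceeds 30 hours/week. So (b) is unavailable.
Exception (c) fails — the business's age is 19 months, not under 19 months.
No exception displaces § 44.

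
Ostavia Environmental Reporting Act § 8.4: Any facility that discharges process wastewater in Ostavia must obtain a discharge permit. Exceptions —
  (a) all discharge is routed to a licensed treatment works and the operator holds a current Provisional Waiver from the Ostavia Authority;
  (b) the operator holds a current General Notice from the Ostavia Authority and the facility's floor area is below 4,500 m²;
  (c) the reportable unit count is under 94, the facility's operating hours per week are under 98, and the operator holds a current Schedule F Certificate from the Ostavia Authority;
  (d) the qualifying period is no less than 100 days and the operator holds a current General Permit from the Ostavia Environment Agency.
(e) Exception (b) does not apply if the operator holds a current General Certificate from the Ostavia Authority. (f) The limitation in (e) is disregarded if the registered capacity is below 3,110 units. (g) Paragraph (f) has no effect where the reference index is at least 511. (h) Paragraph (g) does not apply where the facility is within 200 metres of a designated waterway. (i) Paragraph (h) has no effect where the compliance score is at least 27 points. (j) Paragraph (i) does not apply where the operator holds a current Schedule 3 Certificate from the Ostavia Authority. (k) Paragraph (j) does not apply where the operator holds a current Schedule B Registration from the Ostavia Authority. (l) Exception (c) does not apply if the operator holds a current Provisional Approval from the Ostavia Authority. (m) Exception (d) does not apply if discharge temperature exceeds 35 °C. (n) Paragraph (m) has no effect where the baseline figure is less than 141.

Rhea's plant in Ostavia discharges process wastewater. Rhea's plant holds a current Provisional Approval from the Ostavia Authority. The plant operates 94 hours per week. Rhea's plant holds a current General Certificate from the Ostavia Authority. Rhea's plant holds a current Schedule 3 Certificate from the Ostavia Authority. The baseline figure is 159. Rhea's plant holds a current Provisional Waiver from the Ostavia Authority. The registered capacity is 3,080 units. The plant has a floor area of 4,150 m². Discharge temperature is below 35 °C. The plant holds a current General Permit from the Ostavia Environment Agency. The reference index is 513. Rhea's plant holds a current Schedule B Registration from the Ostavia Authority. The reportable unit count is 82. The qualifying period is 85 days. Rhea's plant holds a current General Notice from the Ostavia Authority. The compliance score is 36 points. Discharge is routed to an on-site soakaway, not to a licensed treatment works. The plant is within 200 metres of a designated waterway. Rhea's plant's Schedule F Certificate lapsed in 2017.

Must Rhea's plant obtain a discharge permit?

Yes — Rhea's plant must obtain a discharge permit.

Exception (a) requires that all discharge is routed to a licensed treatment works; but discharge is not routed to a licensed treatment works, so (a) is unavailable.
Exception (b) is satisfied on its face — a current General Notice is held; the facility's floor area is 4,150 m², below the 4,500 m² limit. However, paragraphs (e)–(k) must be considered: (e) operates against (b): a current General Certificate is held. (f) applies (the registered capacity is 3,080 units, below the 3,110 units limit), but yields to (g): (g) is triggered — the reference index is 513, meeting the 511 threshold. (h) operates (the plant is within 200 m of a designated waterway), but yields to (i): (i) is engaged — the compliance score is 36 points, meeting the 27 points threshold. (j) would limit (i) — a current Schedule 3 Certificate is held — but (k) sets (j) aside: (k) operates against (j): a current Schedule B Registration is held. Exception (b) does not apply.
Exception (c) requires that the operator holds a current Schedule F Certificate from the Ostavia Authority; but no current Schedule F Certificate is held, so (c) is unavailable.
Exception (d) does not apply: the qualifying period is 85 days, short of 100 days.
Every exception is unavailable, so the rule governs.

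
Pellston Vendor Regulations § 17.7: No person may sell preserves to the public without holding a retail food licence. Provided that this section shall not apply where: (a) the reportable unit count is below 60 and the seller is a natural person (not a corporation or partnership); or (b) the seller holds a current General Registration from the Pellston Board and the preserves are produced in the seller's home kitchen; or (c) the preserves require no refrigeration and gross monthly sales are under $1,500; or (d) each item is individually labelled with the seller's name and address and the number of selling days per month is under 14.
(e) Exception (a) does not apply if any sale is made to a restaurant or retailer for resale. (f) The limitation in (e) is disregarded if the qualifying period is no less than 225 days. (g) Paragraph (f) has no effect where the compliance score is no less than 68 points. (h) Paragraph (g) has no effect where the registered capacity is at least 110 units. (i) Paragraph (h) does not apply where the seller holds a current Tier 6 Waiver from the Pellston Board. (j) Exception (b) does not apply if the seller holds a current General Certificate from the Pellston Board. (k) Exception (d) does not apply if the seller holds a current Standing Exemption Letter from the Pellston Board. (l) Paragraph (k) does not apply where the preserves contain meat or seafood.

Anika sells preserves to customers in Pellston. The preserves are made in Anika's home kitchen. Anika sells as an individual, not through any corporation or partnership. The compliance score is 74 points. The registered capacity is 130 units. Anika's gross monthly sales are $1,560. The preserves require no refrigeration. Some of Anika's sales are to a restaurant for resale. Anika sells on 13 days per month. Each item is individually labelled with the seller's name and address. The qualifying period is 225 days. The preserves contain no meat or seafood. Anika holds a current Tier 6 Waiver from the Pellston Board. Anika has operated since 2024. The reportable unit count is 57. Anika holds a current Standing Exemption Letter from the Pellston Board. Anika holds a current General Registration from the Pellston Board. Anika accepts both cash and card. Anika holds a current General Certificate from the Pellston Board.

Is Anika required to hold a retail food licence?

Exception (a) is satisfied on its face — the reportable unit count is 57, below the 60 limit; the seller is a natural person. But: (e) operates against (a): some sales are to a restaurant for resale. (f) would limit (e) — the qualifying period is 225 days, meeting the 225 days threshold — but (g) sets (f) aside: (g) operates — the compliance score is 74 points, meeting the 68 points threshold. (h) would limit (g) — the registered capacity is 130 units, meeting the 110 units threshold — but (i) sets (h) aside: (i) is triggered — a current Tier 6 Waiver is held. Exception (a) does not apply.
All of (b)'s requirements are met (a current General Registration is held; the preserves are home-kitchen produced). But: (j) operates — a current General Certificate is held. (b) is therefore removed.
Exception (c) fails — gross monthly sales are $1,560, not under $1,500.
Exception (d): items are individually labelled; the number of selling days per month is 13, under the 14 limit — every condition holds. However, paragraphs (k)–(l) must be considered: (k) is triggered — a current Standing Exemption Letter is held. (l), which would lift (k), is inapplicable — the preserves contain no meat or seafood. (d) is therefore removed.
Every exception is unavailable, so the rule governs.

Yes — Anika must hold a retail food licence.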